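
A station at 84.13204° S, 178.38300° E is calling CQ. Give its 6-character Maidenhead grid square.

Offset from 180°W / 90°S: lon 358.3830°, lat 5.8680°.
Field: 358.3830/20 → 17 → R, 5.8680/10 → 0 → A; chars RA.
Square: 18.3830/2 → 9, 5.8680/1 → 5; chars 95.
Subsquare: 0.3830/0.0833333 → 4 → e, 0.8680/0.0416667 → 20 → u; chars eu.

RA95eu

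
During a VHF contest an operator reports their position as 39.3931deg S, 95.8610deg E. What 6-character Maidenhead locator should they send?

Add 180° to longitude and 90° to latitude: 275.8610, 50.6069.
Field: lon ⌊275.8610/20⌋ = 13 → N; lat ⌊50.6069/10⌋ = 5 → F.
Square: lon ⌊15.8610/2⌋ = 7; lat ⌊0.6069/1⌋ = 0.
Subsquare: lon ⌊1.8610/0.0833333⌋ = 22 → w; lat ⌊0.6069/0.0416667⌋ = 14 → o.

NF70wo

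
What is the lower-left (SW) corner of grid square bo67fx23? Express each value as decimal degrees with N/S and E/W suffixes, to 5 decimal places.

57.97083° N, 147.56667° W

Field B=1, O=14: +1·20° lon, +14·10° lat → SW at lon -160°, lat 50°.
Square 6, 7: +6·2° lon, +7·1° lat → SW at lon -148°, lat 57°.
Subsquare f=5, x=23: +5·0.0833333° lon, +23·0.0416667° lat → SW at lon -147.583°, lat 57.9583°.
Extended square 2, 3: +2·0.00833333° lon, +3·0.00416667° lat → SW at lon -147.567°, lat 57.9708°.
latitude 57.97083° N, longitude 147.56667° W.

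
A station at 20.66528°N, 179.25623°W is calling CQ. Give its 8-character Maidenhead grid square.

Add 180° to longitude and 90° to latitude: 0.74377, 110.66528.
Field: lon ⌊0.74377/20⌋ = 0 → A; lat ⌊110.66528/10⌋ = 11 → L.
Square: lon ⌊0.74377/2⌋ = 0; lat ⌊0.66528/1⌋ = 0.
Subsquare: lon ⌊0.74377/0.0833333⌋ = 8 → i; lat ⌊0.66528/0.0416667⌋ = 15 → p.
Extended square: lon ⌊0.07710/0.00833333⌋ = 9; lat ⌊0.04028/0.00416667⌋ = 9.

AL00ip99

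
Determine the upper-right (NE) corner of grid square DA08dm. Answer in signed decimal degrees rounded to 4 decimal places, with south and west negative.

Field D=3, A=0: +3·20° lon, +0·10° lat → SW at lon -120°, lat -90°.
Square 0, 8: +0·2° lon, +8·1° lat → SW at lon -120°, lat -82°.
Subsquare d=3, m=12: +3·0.0833333° lon, +12·0.0416667° lat → SW at lon -119.75°, lat -81.5°.
Cell spans 0.0833333° lon × 0.0416667° lat. NE corner is SW corner plus one full cell.
latitude -81.4583, longitude -119.6667.

-81.4583, -119.6667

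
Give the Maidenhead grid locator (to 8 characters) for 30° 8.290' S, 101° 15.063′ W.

DF99iu96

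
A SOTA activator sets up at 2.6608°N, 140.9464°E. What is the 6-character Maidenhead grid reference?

QJ02lp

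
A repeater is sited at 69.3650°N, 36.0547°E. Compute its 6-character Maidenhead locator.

KP89ai

Shift to the Maidenhead origin (180°W, 90°S): lon 216.0547, lat 159.3650.
Field (20°×10°, letters A–R): 216.0547/20 → 10 → K, 159.3650/10 → 15 → P; chars KP.
Square (2°×1°, digits 0–9): 16.0547/2 → 8, 9.3650/1 → 9; chars 89.
Subsquare (5′×2.5′, letters a–x): 0.0547/0.0833333 → 0 → a, 0.3650/0.0416667 → 8 → i; chars ai.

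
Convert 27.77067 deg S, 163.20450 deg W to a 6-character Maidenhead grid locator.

AG82jf

Offset from 180°W / 90°S: lon 16.7955°, lat 62.2293°.
Field: 16.7955/20 → 0 → A, 62.2293/10 → 6 → G; chars AG.
Square: 16.7955/2 → 8, 2.2293/1 → 2; chars 82.
Subsquare: 0.7955/0.0833333 → 9 → j, 0.2293/0.0416667 → 5 → f; chars jf.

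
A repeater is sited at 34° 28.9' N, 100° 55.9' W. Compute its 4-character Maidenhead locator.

DM94

Offset from 180°W / 90°S: lon 79.07°, lat 124.48°.
Field (20°×10°, letters A–R): lon ⌊79.07/20⌋ = 3 → D; lat ⌊124.48/10⌋ = 12 → M.
Square (2°×1°, digits 0–9): lon ⌊19.07/2⌋ = 9; lat ⌊4.48/1⌋ = 4.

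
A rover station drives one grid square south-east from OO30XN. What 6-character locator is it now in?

Longitude subsquare x = 23; +1 → 24, wraps to 0 = a, carry into square.
Longitude square 3; +1 → 4.
Latitude subsquare n = 13; −1 → 12 = m.

OO40am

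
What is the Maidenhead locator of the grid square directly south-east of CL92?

DL01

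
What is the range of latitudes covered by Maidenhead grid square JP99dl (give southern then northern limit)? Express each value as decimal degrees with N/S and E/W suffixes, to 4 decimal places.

69.4583° N, 69.5000° N

Field J=9, P=15: +9·20° lon, +15·10° lat → SW at lon 0°, lat 60°.
Square 9, 9: +9·2° lon, +9·1° lat → SW at lon 18°, lat 69°.
Subsquare d=3, l=11: +3·0.0833333° lon, +11·0.0416667° lat → SW at lon 18.25°, lat 69.4583°.
Cell spans 0.0833333° lon × 0.0416667° lat.
south 69.4583° N, north 69.5000° N.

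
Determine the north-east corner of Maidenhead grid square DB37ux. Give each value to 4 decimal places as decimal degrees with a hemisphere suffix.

72.0000° S, 112.2500° W

Field D=3, B=1: +3·20° lon, +1·10° lat → SW at lon -120°, lat -80°.
Square 3, 7: +3·2° lon, +7·1° lat → SW at lon -114°, lat -73°.
Subsquare u=20, x=23: +20·0.0833333° lon, +23·0.0416667° lat → SW at lon -112.333°, lat -72.0417°.
Cell spans 0.0833333° lon × 0.0416667° lat. NE corner is SW corner plus one full cell.
latitude 72.0000° S, longitude 112.2500° W.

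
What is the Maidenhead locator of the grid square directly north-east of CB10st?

Longitude subsquare s = 18; +1 → 19 = t.
Latitude subsquare t = 19; +1 → 20 = u.

CB10tu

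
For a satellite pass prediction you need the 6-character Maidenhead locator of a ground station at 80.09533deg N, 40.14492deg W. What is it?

Offset from 180°W / 90°S: lon 139.8551°, lat 170.0953°.
Field (20°×10°, letters A–R): lon ⌊139.8551/20⌋ = 6 → G; lat ⌊170.0953/10⌋ = 17 → R.
Square (2°×1°, digits 0–9): lon ⌊19.8551/2⌋ = 9; lat ⌊0.0953/1⌋ = 0.
Subsquare (5′×2.5′, letters a–x): lon ⌊1.8551/0.0833333⌋ = 22 → w; lat ⌊0.0953/0.0416667⌋ = 2 → c.

GR90wc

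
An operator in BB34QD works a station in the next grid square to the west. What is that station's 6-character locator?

Longitude subsquare q = 16; −1 → 15 = p.
The latitude characters are unchanged.

BB34pd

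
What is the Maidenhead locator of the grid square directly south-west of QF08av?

PF98xu

Longitude subsquare a = 0; −1 → -1, wraps to 23 = x, carry into square.
Longitude square 0; −1 → -1, wraps to 9, carry into field.
Longitude field Q = 16; −1 → 15 = P.
Latitude subsquare v = 21; −1 → 20 = u.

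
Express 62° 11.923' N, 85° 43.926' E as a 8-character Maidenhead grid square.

NP22ue77

Add 180° to longitude and 90° to latitude: 265.73210, 152.19872.
Field: 265.73210/20 → 13 → N, 152.19872/10 → 15 → P; chars NP.
Square: 5.73210/2 → 2, 2.19872/1 → 2; chars 22.
Subsquare: 1.73210/0.0833333 → 20 → u, 0.19872/0.0416667 → 4 → e; chars ue.
Extended square: 0.06543/0.00833333 → 7, 0.03205/0.00416667 → 7; chars 77.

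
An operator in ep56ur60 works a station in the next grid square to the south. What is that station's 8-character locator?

EP56uq69

Latitude extended square 0; −1 → -1, wraps to 9, carry into subsquare.
Latitude subsquare r = 17; −1 → 16 = q.
The longitude characters are unchanged.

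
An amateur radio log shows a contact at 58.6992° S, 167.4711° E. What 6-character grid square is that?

Offset from 180°W / 90°S: lon 347.4711°, lat 31.3008°.
Field: 347.4711/20 → 17 → R, 31.3008/10 → 3 → D; chars RD.
Square: 7.4711/2 → 3, 1.3008/1 → 1; chars 31.
Subsquare: 1.4711/0.0833333 → 17 → r, 0.3008/0.0416667 → 7 → h; chars rh.

RD31rh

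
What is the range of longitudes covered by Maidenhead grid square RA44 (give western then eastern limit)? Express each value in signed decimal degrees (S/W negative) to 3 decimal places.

Field R=17, A=0: +17·20° lon, +0·10° lat → SW at lon 160°, lat -90°.
Square 4, 4: +4·2° lon, +4·1° lat → SW at lon 168°, lat -86°.
Cell spans 2° lon × 1° lat.
west 168.000, east 170.000.

168.000, 170.000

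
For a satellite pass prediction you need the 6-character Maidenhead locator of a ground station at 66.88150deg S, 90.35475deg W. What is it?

EC43tc

Add 180° to longitude and 90° to latitude: 89.6453, 23.1185.
Field: lon ⌊89.6453/20⌋ = 4 → E; lat ⌊23.1185/10⌋ = 2 → C.
Square: lon ⌊9.6453/2⌋ = 4; lat ⌊3.1185/1⌋ = 3.
Subsquare: lon ⌊1.6453/0.0833333⌋ = 19 → t; lat ⌊0.1185/0.0416667⌋ = 2 → c.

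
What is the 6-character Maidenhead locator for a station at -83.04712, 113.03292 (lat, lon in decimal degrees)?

Offset from 180°W / 90°S: lon 293.0329°, lat 6.9529°.
Field: lon ⌊293.0329/20⌋ = 14 → O; lat ⌊6.9529/10⌋ = 0 → A.
Square: lon ⌊13.0329/2⌋ = 6; lat ⌊6.9529/1⌋ = 6.
Subsquare: lon ⌊1.0329/0.0833333⌋ = 12 → m; lat ⌊0.9529/0.0416667⌋ = 22 → w.

OA66mw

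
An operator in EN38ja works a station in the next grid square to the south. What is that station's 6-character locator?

EN37jx

Latitude subsquare a = 0; −1 → -1, wraps to 23 = x, carry into square.
Latitude square 8; −1 → 7.
The longitude characters are unchanged.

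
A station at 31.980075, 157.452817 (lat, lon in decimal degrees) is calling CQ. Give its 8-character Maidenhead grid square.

QM81rx45

Offset from 180°W / 90°S: lon 337.45282°, lat 121.98007°.
Field: 337.45282/20 → 16 → Q, 121.98007/10 → 12 → M; chars QM.
Square: 17.45282/2 → 8, 1.98007/1 → 1; chars 81.
Subsquare: 1.45282/0.0833333 → 17 → r, 0.98007/0.0416667 → 23 → x; chars rx.
Extended square: 0.03615/0.00833333 → 4, 0.02174/0.00416667 → 5; chars 45.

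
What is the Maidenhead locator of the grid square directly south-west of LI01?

Longitude square 0; −1 → -1, wraps to 9, carry into field.
Longitude field L = 11; −1 → 10 = K.
Latitude square 1; −1 → 0.

KI90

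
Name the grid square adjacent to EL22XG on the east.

Longitude subsquare x = 23; +1 → 24, wraps to 0 = a, carry into square.
Longitude square 2; +1 → 3.
The latitude characters are unchanged.

EL32ag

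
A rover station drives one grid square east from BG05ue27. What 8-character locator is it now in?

BG05ue37

Longitude extended square 2; +1 → 3.
The latitude characters are unchanged.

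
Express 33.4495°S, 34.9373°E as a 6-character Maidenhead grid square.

KF76ln

Shift to the Maidenhead origin (180°W, 90°S): lon 214.9373, lat 56.5505.
Field: lon ⌊214.9373/20⌋ = 10 → K; lat ⌊56.5505/10⌋ = 5 → F.
Square: lon ⌊14.9373/2⌋ = 7; lat ⌊6.5505/1⌋ = 6.
Subsquare: lon ⌊0.9373/0.0833333⌋ = 11 → l; lat ⌊0.5505/0.0416667⌋ = 13 → n.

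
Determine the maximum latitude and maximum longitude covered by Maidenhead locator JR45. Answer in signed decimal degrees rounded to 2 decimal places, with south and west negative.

86.00, 10.00

Field J=9, R=17: +9·20° lon, +17·10° lat → SW at lon 0°, lat 80°.
Square 4, 5: +4·2° lon, +5·1° lat → SW at lon 8°, lat 85°.
Cell spans 2° lon × 1° lat. NE corner is SW corner plus one full cell.
latitude 86.00, longitude 10.00.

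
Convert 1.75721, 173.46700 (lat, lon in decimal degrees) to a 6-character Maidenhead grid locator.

RJ61rs

Add 180° to longitude and 90° to latitude: 353.4670, 91.7572.
Field: 353.4670/20 → 17 → R, 91.7572/10 → 9 → J; chars RJ.
Square: 13.4670/2 → 6, 1.7572/1 → 1; chars 61.
Subsquare: 1.4670/0.0833333 → 17 → r, 0.7572/0.0416667 → 18 → s; chars rs.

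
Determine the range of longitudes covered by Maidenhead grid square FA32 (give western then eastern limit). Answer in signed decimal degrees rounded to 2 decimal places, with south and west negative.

Field F=5, A=0: +5·20° lon, +0·10° lat → SW at lon -80°, lat -90°.
Square 3, 2: +3·2° lon, +2·1° lat → SW at lon -74°, lat -88°.
Cell spans 2° lon × 1° lat.
west -74.00, east -72.00.

-74.00, -72.00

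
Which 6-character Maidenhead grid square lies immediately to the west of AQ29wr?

Longitude subsquare w = 22; −1 → 21 = v.
The latitude characters are unchanged.

AQ29vr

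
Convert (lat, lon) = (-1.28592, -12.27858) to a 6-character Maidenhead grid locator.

II38ur

Shift to the Maidenhead origin (180°W, 90°S): lon 167.7214, lat 88.7141.
Field: 167.7214/20 → 8 → I, 88.7141/10 → 8 → I; chars II.
Square: 7.7214/2 → 3, 8.7141/1 → 8; chars 38.
Subsquare: 1.7214/0.0833333 → 20 → u, 0.7141/0.0416667 → 17 → r; chars ur.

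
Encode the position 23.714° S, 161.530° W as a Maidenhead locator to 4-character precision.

Offset from 180°W / 90°S: lon 18.47°, lat 66.29°.
Field: lon ⌊18.47/20⌋ = 0 → A; lat ⌊66.29/10⌋ = 6 → G.
Square: lon ⌊18.47/2⌋ = 9; lat ⌊6.29/1⌋ = 6.

AG96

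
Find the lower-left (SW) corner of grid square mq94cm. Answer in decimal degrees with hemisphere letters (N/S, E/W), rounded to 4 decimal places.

74.5000° N, 78.1667° E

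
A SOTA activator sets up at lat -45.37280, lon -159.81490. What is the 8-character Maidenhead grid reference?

BE04cp20

Shift to the Maidenhead origin (180°W, 90°S): lon 20.18510, lat 44.62720.
Field: lon ⌊20.18510/20⌋ = 1 → B; lat ⌊44.62720/10⌋ = 4 → E.
Square: lon ⌊0.18510/2⌋ = 0; lat ⌊4.62720/1⌋ = 4.
Subsquare: lon ⌊0.18510/0.0833333⌋ = 2 → c; lat ⌊0.62720/0.0416667⌋ = 15 → p.
Extended square: lon ⌊0.01843/0.00833333⌋ = 2; lat ⌊0.00220/0.00416667⌋ = 0.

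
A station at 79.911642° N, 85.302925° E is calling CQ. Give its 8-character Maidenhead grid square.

Offset from 180°W / 90°S: lon 265.30293°, lat 169.91164°.
Field (20°×10°, letters A–R): lon ⌊265.30293/20⌋ = 13 → N; lat ⌊169.91164/10⌋ = 16 → Q.
Square (2°×1°, digits 0–9): lon ⌊5.30293/2⌋ = 2; lat ⌊9.91164/1⌋ = 9.
Subsquare (5′×2.5′, letters a–x): lon ⌊1.30293/0.0833333⌋ = 15 → p; lat ⌊0.91164/0.0416667⌋ = 21 → v.
Extended square (30″×15″, digits 0–9): lon ⌊0.05293/0.00833333⌋ = 6; lat ⌊0.03664/0.00416667⌋ = 8.

NQ29pv68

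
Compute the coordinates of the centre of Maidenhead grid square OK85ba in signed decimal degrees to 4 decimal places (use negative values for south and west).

Field O=14, K=10: +14·20° lon, +10·10° lat → SW at lon 100°, lat 10°.
Square 8, 5: +8·2° lon, +5·1° lat → SW at lon 116°, lat 15°.
Subsquare b=1, a=0: +1·0.0833333° lon, +0·0.0416667° lat → SW at lon 116.083°, lat 15°.
Cell spans 0.0833333° lon × 0.0416667° lat. Centre is SW corner plus half of each.
latitude 15.0208, longitude 116.1250.

15.0208, 116.1250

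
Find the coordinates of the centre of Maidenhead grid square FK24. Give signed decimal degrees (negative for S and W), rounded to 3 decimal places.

14.500, -75.000

Field F=5, K=10: +5·20° lon, +10·10° lat → SW at lon -80°, lat 10°.
Square 2, 4: +2·2° lon, +4·1° lat → SW at lon -76°, lat 14°.
Cell spans 2° lon × 1° lat. Centre is SW corner plus half of each.
latitude 14.500, longitude -75.000.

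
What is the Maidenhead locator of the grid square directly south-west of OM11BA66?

OM11ba55

Longitude extended square 6; −1 → 5.
Latitude extended square 6; −1 → 5.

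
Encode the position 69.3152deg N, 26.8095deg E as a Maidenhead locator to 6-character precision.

KP39jh

Shift to the Maidenhead origin (180°W, 90°S): lon 206.8095, lat 159.3152.
Field: lon ⌊206.8095/20⌋ = 10 → K; lat ⌊159.3152/10⌋ = 15 → P.
Square: lon ⌊6.8095/2⌋ = 3; lat ⌊9.3152/1⌋ = 9.
Subsquare: lon ⌊0.8095/0.0833333⌋ = 9 → j; lat ⌊0.3152/0.0416667⌋ = 7 → h.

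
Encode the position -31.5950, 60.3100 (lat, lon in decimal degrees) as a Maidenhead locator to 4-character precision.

MF08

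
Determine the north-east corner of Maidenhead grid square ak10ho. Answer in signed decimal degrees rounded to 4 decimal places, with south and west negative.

10.6250, -177.3333

Field A=0, K=10: +0·20° lon, +10·10° lat → SW at lon -180°, lat 10°.
Square 1, 0: +1·2° lon, +0·1° lat → SW at lon -178°, lat 10°.
Subsquare h=7, o=14: +7·0.0833333° lon, +14·0.0416667° lat → SW at lon -177.417°, lat 10.5833°.
Cell spans 0.0833333° lon × 0.0416667° lat. NE corner is SW corner plus one full cell.
latitude 10.6250, longitude -177.3333.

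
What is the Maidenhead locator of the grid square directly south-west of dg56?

Longitude square 5; −1 → 4.
Latitude square 6; −1 → 5.

DG45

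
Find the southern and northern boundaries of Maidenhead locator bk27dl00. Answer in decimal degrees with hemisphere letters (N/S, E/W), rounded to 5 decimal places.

Field B=1, K=10: +1·20° lon, +10·10° lat → SW at lon -160°, lat 10°.
Square 2, 7: +2·2° lon, +7·1° lat → SW at lon -156°, lat 17°.
Subsquare d=3, l=11: +3·0.0833333° lon, +11·0.0416667° lat → SW at lon -155.75°, lat 17.4583°.
Extended square 0, 0: +0·0.00833333° lon, +0·0.00416667° lat → SW at lon -155.75°, lat 17.4583°.
Cell spans 0.00833333° lon × 0.00416667° lat.
south 17.45833° N, north 17.46250° N.

17.45833° N, 17.46250° N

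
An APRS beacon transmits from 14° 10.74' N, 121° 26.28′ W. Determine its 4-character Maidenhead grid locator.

CK94

Offset from 180°W / 90°S: lon 58.56°, lat 104.18°.
Field: 58.56/20 → 2 → C, 104.18/10 → 10 → K; chars CK.
Square: 18.56/2 → 9, 4.18/1 → 4; chars 94.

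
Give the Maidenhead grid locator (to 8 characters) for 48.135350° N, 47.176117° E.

Shift to the Maidenhead origin (180°W, 90°S): lon 227.17612, lat 138.13535.
Field: lon ⌊227.17612/20⌋ = 11 → L; lat ⌊138.13535/10⌋ = 13 → N.
Square: lon ⌊7.17612/2⌋ = 3; lat ⌊8.13535/1⌋ = 8.
Subsquare: lon ⌊1.17612/0.0833333⌋ = 14 → o; lat ⌊0.13535/0.0416667⌋ = 3 → d.
Extended square: lon ⌊0.00945/0.00833333⌋ = 1; lat ⌊0.01035/0.00416667⌋ = 2.

LN38od12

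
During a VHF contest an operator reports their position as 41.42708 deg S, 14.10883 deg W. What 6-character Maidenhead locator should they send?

IE28wn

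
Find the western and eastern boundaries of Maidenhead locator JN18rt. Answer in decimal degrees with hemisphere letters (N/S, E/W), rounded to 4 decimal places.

Field J=9, N=13: +9·20° lon, +13·10° lat → SW at lon 0°, lat 40°.
Square 1, 8: +1·2° lon, +8·1° lat → SW at lon 2°, lat 48°.
Subsquare r=17, t=19: +17·0.0833333° lon, +19·0.0416667° lat → SW at lon 3.41667°, lat 48.7917°.
Cell spans 0.0833333° lon × 0.0416667° lat.
west 3.4167° E, east 3.5000° E.

3.4167° E, 3.5000° E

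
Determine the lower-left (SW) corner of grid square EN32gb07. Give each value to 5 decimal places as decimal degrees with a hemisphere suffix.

42.07083° N, 93.50000° W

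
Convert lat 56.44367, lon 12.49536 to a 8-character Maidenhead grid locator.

Shift to the Maidenhead origin (180°W, 90°S): lon 192.49536, lat 146.44367.
Field: 192.49536/20 → 9 → J, 146.44367/10 → 14 → O; chars JO.
Square: 12.49536/2 → 6, 6.44367/1 → 6; chars 66.
Subsquare: 0.49536/0.0833333 → 5 → f, 0.44367/0.0416667 → 10 → k; chars fk.
Extended square: 0.07869/0.00833333 → 9, 0.02700/0.00416667 → 6; chars 96.

JO66fk96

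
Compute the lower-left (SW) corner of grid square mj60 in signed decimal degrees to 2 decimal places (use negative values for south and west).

Field M=12, J=9: +12·20° lon, +9·10° lat → SW at lon 60°, lat 0°.
Square 6, 0: +6·2° lon, +0·1° lat → SW at lon 72°, lat 0°.
latitude 0.00, longitude 72.00.

0.00, 72.00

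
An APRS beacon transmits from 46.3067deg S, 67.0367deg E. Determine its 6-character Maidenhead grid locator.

Shift to the Maidenhead origin (180°W, 90°S): lon 247.0367, lat 43.6933.
Field (20°×10°, letters A–R): 247.0367/20 → 12 → M, 43.6933/10 → 4 → E; chars ME.
Square (2°×1°, digits 0–9): 7.0367/2 → 3, 3.6933/1 → 3; chars 33.
Subsquare (5′×2.5′, letters a–x): 1.0367/0.0833333 → 12 → m, 0.6933/0.0416667 → 16 → q; chars mq.

ME33mq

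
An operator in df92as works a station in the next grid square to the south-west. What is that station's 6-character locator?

DF82xr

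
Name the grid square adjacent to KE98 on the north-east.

LE09

Longitude square 9; +1 → 10, wraps to 0, carry into field.
Longitude field K = 10; +1 → 11 = L.
Latitude square 8; +1 → 9.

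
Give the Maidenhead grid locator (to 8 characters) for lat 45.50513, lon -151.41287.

Shift to the Maidenhead origin (180°W, 90°S): lon 28.58713, lat 135.50513.
Field: 28.58713/20 → 1 → B, 135.50513/10 → 13 → N; chars BN.
Square: 8.58713/2 → 4, 5.50513/1 → 5; chars 45.
Subsquare: 0.58713/0.0833333 → 7 → h, 0.50513/0.0416667 → 12 → m; chars hm.
Extended square: 0.00380/0.00833333 → 0, 0.00513/0.00416667 → 1; chars 01.

BN45hm01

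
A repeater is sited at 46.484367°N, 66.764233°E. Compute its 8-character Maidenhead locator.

Offset from 180°W / 90°S: lon 246.76423°, lat 136.48437°.
Field: 246.76423/20 → 12 → M, 136.48437/10 → 13 → N; chars MN.
Square: 6.76423/2 → 3, 6.48437/1 → 6; chars 36.
Subsquare: 0.76423/0.0833333 → 9 → j, 0.48437/0.0416667 → 11 → l; chars jl.
Extended square: 0.01423/0.00833333 → 1, 0.02603/0.00416667 → 6; chars 16.

MN36jl16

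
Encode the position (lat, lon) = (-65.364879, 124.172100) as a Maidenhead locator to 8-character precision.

PC24cp02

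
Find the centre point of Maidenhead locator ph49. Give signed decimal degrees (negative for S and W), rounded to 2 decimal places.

-10.50, 129.00

Field P=15, H=7: +15·20° lon, +7·10° lat → SW at lon 120°, lat -20°.
Square 4, 9: +4·2° lon, +9·1° lat → SW at lon 128°, lat -11°.
Cell spans 2° lon × 1° lat. Centre is SW corner plus half of each.
latitude -10.50, longitude 129.00.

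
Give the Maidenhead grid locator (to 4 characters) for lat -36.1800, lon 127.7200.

PF33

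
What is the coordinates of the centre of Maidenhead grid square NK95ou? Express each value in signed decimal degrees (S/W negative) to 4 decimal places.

Field N=13, K=10: +13·20° lon, +10·10° lat → SW at lon 80°, lat 10°.
Square 9, 5: +9·2° lon, +5·1° lat → SW at lon 98°, lat 15°.
Subsquare o=14, u=20: +14·0.0833333° lon, +20·0.0416667° lat → SW at lon 99.1667°, lat 15.8333°.
Cell spans 0.0833333° lon × 0.0416667° lat. Centre is SW corner plus half of each.
latitude 15.8542, longitude 99.2083.

15.8542, 99.2083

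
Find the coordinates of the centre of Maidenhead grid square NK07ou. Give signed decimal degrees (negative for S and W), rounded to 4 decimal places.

17.8542, 81.2083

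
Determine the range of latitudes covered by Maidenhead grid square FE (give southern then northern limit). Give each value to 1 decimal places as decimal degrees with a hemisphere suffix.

50.0° S, 40.0° S

Field F=5, E=4: +5·20° lon, +4·10° lat → SW at lon -80°, lat -50°.
Cell spans 20° lon × 10° lat.
south 50.0° S, north 40.0° S.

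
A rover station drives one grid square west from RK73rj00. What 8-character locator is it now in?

RK73qj90

Longitude extended square 0; −1 → -1, wraps to 9, carry into subsquare.
Longitude subsquare r = 17; −1 → 16 = q.
The latitude characters are unchanged.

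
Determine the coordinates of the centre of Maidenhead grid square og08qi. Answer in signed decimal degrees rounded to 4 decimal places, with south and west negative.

-21.6458, 101.3750

Field O=14, G=6: +14·20° lon, +6·10° lat → SW at lon 100°, lat -30°.
Square 0, 8: +0·2° lon, +8·1° lat → SW at lon 100°, lat -22°.
Subsquare q=16, i=8: +16·0.0833333° lon, +8·0.0416667° lat → SW at lon 101.333°, lat -21.6667°.
Cell spans 0.0833333° lon × 0.0416667° lat. Centre is SW corner plus half of each.
latitude -21.6458, longitude 101.3750.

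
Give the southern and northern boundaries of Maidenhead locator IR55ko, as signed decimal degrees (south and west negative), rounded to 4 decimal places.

85.5833, 85.6250

Field I=8, R=17: +8·20° lon, +17·10° lat → SW at lon -20°, lat 80°.
Square 5, 5: +5·2° lon, +5·1° lat → SW at lon -10°, lat 85°.
Subsquare k=10, o=14: +10·0.0833333° lon, +14·0.0416667° lat → SW at lon -9.16667°, lat 85.5833°.
Cell spans 0.0833333° lon × 0.0416667° lat.
south 85.5833, north 85.6250.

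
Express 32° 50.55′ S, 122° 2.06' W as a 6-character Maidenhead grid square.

CF87xd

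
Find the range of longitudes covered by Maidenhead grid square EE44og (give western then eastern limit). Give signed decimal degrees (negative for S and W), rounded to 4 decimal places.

Field E=4, E=4: +4·20° lon, +4·10° lat → SW at lon -100°, lat -50°.
Square 4, 4: +4·2° lon, +4·1° lat → SW at lon -92°, lat -46°.
Subsquare o=14, g=6: +14·0.0833333° lon, +6·0.0416667° lat → SW at lon -90.8333°, lat -45.75°.
Cell spans 0.0833333° lon × 0.0416667° lat.
west -90.8333, east -90.7500.

-90.8333, -90.7500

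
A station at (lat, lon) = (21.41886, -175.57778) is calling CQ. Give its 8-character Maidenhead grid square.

AL21fk00

Add 180° to longitude and 90° to latitude: 4.42222, 111.41886.
Field (20°×10°, letters A–R): lon ⌊4.42222/20⌋ = 0 → A; lat ⌊111.41886/10⌋ = 11 → L.
Square (2°×1°, digits 0–9): lon ⌊4.42222/2⌋ = 2; lat ⌊1.41886/1⌋ = 1.
Subsquare (5′×2.5′, letters a–x): lon ⌊0.42222/0.0833333⌋ = 5 → f; lat ⌊0.41886/0.0416667⌋ = 10 → k.
Extended square (30″×15″, digits 0–9): lon ⌊0.00555/0.00833333⌋ = 0; lat ⌊0.00219/0.00416667⌋ = 0.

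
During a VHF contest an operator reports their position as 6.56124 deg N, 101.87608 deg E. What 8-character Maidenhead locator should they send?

OJ06wn54

Shift to the Maidenhead origin (180°W, 90°S): lon 281.87608, lat 96.56124.
Field: lon ⌊281.87608/20⌋ = 14 → O; lat ⌊96.56124/10⌋ = 9 → J.
Square: lon ⌊1.87608/2⌋ = 0; lat ⌊6.56124/1⌋ = 6.
Subsquare: lon ⌊1.87608/0.0833333⌋ = 22 → w; lat ⌊0.56124/0.0416667⌋ = 13 → n.
Extended square: lon ⌊0.04275/0.00833333⌋ = 5; lat ⌊0.01957/0.00416667⌋ = 4.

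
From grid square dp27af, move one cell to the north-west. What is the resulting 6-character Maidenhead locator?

DP17xg

Longitude subsquare a = 0; −1 → -1, wraps to 23 = x, carry into square.
Longitude square 2; −1 → 1.
Latitude subsquare f = 5; +1 → 6 = g.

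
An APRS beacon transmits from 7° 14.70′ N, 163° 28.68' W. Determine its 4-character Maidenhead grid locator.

AJ87

Shift to the Maidenhead origin (180°W, 90°S): lon 16.52, lat 97.25.
Field: lon ⌊16.52/20⌋ = 0 → A; lat ⌊97.25/10⌋ = 9 → J.
Square: lon ⌊16.52/2⌋ = 8; lat ⌊7.25/1⌋ = 7.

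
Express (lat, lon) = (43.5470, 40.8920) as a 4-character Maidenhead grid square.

Offset from 180°W / 90°S: lon 220.89°, lat 133.55°.
Field: lon ⌊220.89/20⌋ = 11 → L; lat ⌊133.55/10⌋ = 13 → N.
Square: lon ⌊0.89/2⌋ = 0; lat ⌊3.55/1⌋ = 3.

LN03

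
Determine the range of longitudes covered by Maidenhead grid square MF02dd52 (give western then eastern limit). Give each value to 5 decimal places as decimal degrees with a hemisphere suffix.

60.29167° E, 60.30000° E

Field M=12, F=5: +12·20° lon, +5·10° lat → SW at lon 60°, lat -40°.
Square 0, 2: +0·2° lon, +2·1° lat → SW at lon 60°, lat -38°.
Subsquare d=3, d=3: +3·0.0833333° lon, +3·0.0416667° lat → SW at lon 60.25°, lat -37.875°.
Extended square 5, 2: +5·0.00833333° lon, +2·0.00416667° lat → SW at lon 60.2917°, lat -37.8667°.
Cell spans 0.00833333° lon × 0.00416667° lat.
west 60.29167° E, east 60.30000° E.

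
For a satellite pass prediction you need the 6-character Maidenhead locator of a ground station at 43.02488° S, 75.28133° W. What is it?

FE26ix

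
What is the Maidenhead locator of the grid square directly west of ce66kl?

CE66jl

Longitude subsquare k = 10; −1 → 9 = j.
The latitude characters are unchanged.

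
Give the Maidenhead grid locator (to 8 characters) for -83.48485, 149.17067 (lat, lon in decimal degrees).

QA46om03

Add 180° to longitude and 90° to latitude: 329.17067, 6.51515.
Field: lon ⌊329.17067/20⌋ = 16 → Q; lat ⌊6.51515/10⌋ = 0 → A.
Square: lon ⌊9.17067/2⌋ = 4; lat ⌊6.51515/1⌋ = 6.
Subsquare: lon ⌊1.17067/0.0833333⌋ = 14 → o; lat ⌊0.51515/0.0416667⌋ = 12 → m.
Extended square: lon ⌊0.00400/0.00833333⌋ = 0; lat ⌊0.01515/0.00416667⌋ = 3.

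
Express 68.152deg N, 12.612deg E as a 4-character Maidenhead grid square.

JP68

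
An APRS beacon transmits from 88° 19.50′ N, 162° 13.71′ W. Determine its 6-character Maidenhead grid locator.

Offset from 180°W / 90°S: lon 17.7715°, lat 178.3250°.
Field: lon ⌊17.7715/20⌋ = 0 → A; lat ⌊178.3250/10⌋ = 17 → R.
Square: lon ⌊17.7715/2⌋ = 8; lat ⌊8.3250/1⌋ = 8.
Subsquare: lon ⌊1.7715/0.0833333⌋ = 21 → v; lat ⌊0.3250/0.0416667⌋ = 7 → h.

AR88vh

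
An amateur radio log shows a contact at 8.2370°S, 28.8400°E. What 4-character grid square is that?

Add 180° to longitude and 90° to latitude: 208.84, 81.76.
Field (20°×10°, letters A–R): lon ⌊208.84/20⌋ = 10 → K; lat ⌊81.76/10⌋ = 8 → I.
Square (2°×1°, digits 0–9): lon ⌊8.84/2⌋ = 4; lat ⌊1.76/1⌋ = 1.

KI41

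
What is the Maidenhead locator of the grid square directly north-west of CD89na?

CD89mb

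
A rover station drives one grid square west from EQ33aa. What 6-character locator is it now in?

EQ23xa

Longitude subsquare a = 0; −1 → -1, wraps to 23 = x, carry into square.
Longitude square 3; −1 → 2.
The latitude characters are unchanged.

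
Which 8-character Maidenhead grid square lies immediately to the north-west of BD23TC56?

BD23tc47

Longitude extended square 5; −1 → 4.
Latitude extended square 6; +1 → 7.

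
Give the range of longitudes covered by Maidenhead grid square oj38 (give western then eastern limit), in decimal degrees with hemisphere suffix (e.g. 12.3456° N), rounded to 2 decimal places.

106.00° E, 108.00° E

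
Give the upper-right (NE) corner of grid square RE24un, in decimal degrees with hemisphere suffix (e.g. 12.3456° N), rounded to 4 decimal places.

45.4167° S, 165.7500° E

Field R=17, E=4: +17·20° lon, +4·10° lat → SW at lon 160°, lat -50°.
Square 2, 4: +2·2° lon, +4·1° lat → SW at lon 164°, lat -46°.
Subsquare u=20, n=13: +20·0.0833333° lon, +13·0.0416667° lat → SW at lon 165.667°, lat -45.4583°.
Cell spans 0.0833333° lon × 0.0416667° lat. NE corner is SW corner plus one full cell.
latitude 45.4167° S, longitude 165.7500° E.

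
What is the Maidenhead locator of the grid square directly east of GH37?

GH47

Longitude square 3; +1 → 4.
The latitude characters are unchanged.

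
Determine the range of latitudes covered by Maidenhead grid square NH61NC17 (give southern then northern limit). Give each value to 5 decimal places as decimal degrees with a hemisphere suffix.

18.88750° S, 18.88333° S

Field N=13, H=7: +13·20° lon, +7·10° lat → SW at lon 80°, lat -20°.
Square 6, 1: +6·2° lon, +1·1° lat → SW at lon 92°, lat -19°.
Subsquare n=13, c=2: +13·0.0833333° lon, +2·0.0416667° lat → SW at lon 93.0833°, lat -18.9167°.
Extended square 1, 7: +1·0.00833333° lon, +7·0.00416667° lat → SW at lon 93.0917°, lat -18.8875°.
Cell spans 0.00833333° lon × 0.00416667° lat.
south 18.88750° S, north 18.88333° S.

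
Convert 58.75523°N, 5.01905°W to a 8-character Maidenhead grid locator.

IO78ls71

Shift to the Maidenhead origin (180°W, 90°S): lon 174.98095, lat 148.75523.
Field: lon ⌊174.98095/20⌋ = 8 → I; lat ⌊148.75523/10⌋ = 14 → O.
Square: lon ⌊14.98095/2⌋ = 7; lat ⌊8.75523/1⌋ = 8.
Subsquare: lon ⌊0.98095/0.0833333⌋ = 11 → l; lat ⌊0.75523/0.0416667⌋ = 18 → s.
Extended square: lon ⌊0.06428/0.00833333⌋ = 7; lat ⌊0.00523/0.00416667⌋ = 1.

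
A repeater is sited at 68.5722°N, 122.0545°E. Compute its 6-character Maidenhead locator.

Shift to the Maidenhead origin (180°W, 90°S): lon 302.0545, lat 158.5722.
Field (20°×10°, letters A–R): lon ⌊302.0545/20⌋ = 15 → P; lat ⌊158.5722/10⌋ = 15 → P.
Square (2°×1°, digits 0–9): lon ⌊2.0545/2⌋ = 1; lat ⌊8.5722/1⌋ = 8.
Subsquare (5′×2.5′, letters a–x): lon ⌊0.0545/0.0833333⌋ = 0 → a; lat ⌊0.5722/0.0416667⌋ = 13 → n.

PP18an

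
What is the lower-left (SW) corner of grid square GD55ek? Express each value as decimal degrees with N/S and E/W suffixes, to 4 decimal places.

54.5833° S, 49.6667° W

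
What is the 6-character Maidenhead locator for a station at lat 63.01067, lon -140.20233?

Add 180° to longitude and 90° to latitude: 39.7977, 153.0107.
Field: 39.7977/20 → 1 → B, 153.0107/10 → 15 → P; chars BP.
Square: 19.7977/2 → 9, 3.0107/1 → 3; chars 93.
Subsquare: 1.7977/0.0833333 → 21 → v, 0.0107/0.0416667 → 0 → a; chars va.

BP93va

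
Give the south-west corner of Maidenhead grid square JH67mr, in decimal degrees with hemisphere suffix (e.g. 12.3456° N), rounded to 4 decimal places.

12.2917° S, 13.0000° E

Field J=9, H=7: +9·20° lon, +7·10° lat → SW at lon 0°, lat -20°.
Square 6, 7: +6·2° lon, +7·1° lat → SW at lon 12°, lat -13°.
Subsquare m=12, r=17: +12·0.0833333° lon, +17·0.0416667° lat → SW at lon 13°, lat -12.2917°.
latitude 12.2917° S, longitude 13.0000° E.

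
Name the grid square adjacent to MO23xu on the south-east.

MO33at

Longitude subsquare x = 23; +1 → 24, wraps to 0 = a, carry into square.
Longitude square 2; +1 → 3.
Latitude subsquare u = 20; −1 → 19 = t.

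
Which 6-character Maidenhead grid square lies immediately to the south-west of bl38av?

Longitude subsquare a = 0; −1 → -1, wraps to 23 = x, carry into square.
Longitude square 3; −1 → 2.
Latitude subsquare v = 21; −1 → 20 = u.

BL28xu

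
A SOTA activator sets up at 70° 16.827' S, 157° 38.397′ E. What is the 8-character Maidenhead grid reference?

QB89tr62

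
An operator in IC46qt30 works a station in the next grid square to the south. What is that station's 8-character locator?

IC46qs39

Latitude extended square 0; −1 → -1, wraps to 9, carry into subsquare.
Latitude subsquare t = 19; −1 → 18 = s.
The longitude characters are unchanged.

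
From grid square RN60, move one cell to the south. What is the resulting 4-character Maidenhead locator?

RM69

Latitude square 0; −1 → -1, wraps to 9, carry into field.
Latitude field N = 13; −1 → 12 = M.
The longitude characters are unchanged.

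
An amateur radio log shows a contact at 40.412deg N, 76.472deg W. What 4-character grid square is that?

Shift to the Maidenhead origin (180°W, 90°S): lon 103.53, lat 130.41.
Field: 103.53/20 → 5 → F, 130.41/10 → 13 → N; chars FN.
Square: 3.53/2 → 1, 0.41/1 → 0; chars 10.

FN10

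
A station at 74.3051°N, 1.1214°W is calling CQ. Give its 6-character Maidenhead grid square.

Shift to the Maidenhead origin (180°W, 90°S): lon 178.8786, lat 164.3051.
Field: lon ⌊178.8786/20⌋ = 8 → I; lat ⌊164.3051/10⌋ = 16 → Q.
Square: lon ⌊18.8786/2⌋ = 9; lat ⌊4.3051/1⌋ = 4.
Subsquare: lon ⌊0.8786/0.0833333⌋ = 10 → k; lat ⌊0.3051/0.0416667⌋ = 7 → h.

IQ94kh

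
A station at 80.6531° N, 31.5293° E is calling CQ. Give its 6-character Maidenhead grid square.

Shift to the Maidenhead origin (180°W, 90°S): lon 211.5293, lat 170.6531.
Field (20°×10°, letters A–R): lon ⌊211.5293/20⌋ = 10 → K; lat ⌊170.6531/10⌋ = 17 → R.
Square (2°×1°, digits 0–9): lon ⌊11.5293/2⌋ = 5; lat ⌊0.6531/1⌋ = 0.
Subsquare (5′×2.5′, letters a–x): lon ⌊1.5293/0.0833333⌋ = 18 → s; lat ⌊0.6531/0.0416667⌋ = 15 → p.

KR50sp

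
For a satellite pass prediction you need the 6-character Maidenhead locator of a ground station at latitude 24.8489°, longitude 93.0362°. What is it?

NL64mu

Offset from 180°W / 90°S: lon 273.0362°, lat 114.8489°.
Field (20°×10°, letters A–R): lon ⌊273.0362/20⌋ = 13 → N; lat ⌊114.8489/10⌋ = 11 → L.
Square (2°×1°, digits 0–9): lon ⌊13.0362/2⌋ = 6; lat ⌊4.8489/1⌋ = 4.
Subsquare (5′×2.5′, letters a–x): lon ⌊1.0362/0.0833333⌋ = 12 → m; lat ⌊0.8489/0.0416667⌋ = 20 → u.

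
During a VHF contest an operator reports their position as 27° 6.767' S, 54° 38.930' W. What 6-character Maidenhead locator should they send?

GG22qv

Offset from 180°W / 90°S: lon 125.3512°, lat 62.8872°.
Field (20°×10°, letters A–R): 125.3512/20 → 6 → G, 62.8872/10 → 6 → G; chars GG.
Square (2°×1°, digits 0–9): 5.3512/2 → 2, 2.8872/1 → 2; chars 22.
Subsquare (5′×2.5′, letters a–x): 1.3512/0.0833333 → 16 → q, 0.8872/0.0416667 → 21 → v; chars qv.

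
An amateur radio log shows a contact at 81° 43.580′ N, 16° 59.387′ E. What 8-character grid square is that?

JR81lr84

Shift to the Maidenhead origin (180°W, 90°S): lon 196.98978, lat 171.72633.
Field (20°×10°, letters A–R): lon ⌊196.98978/20⌋ = 9 → J; lat ⌊171.72633/10⌋ = 17 → R.
Square (2°×1°, digits 0–9): lon ⌊16.98978/2⌋ = 8; lat ⌊1.72633/1⌋ = 1.
Subsquare (5′×2.5′, letters a–x): lon ⌊0.98978/0.0833333⌋ = 11 → l; lat ⌊0.72633/0.0416667⌋ = 17 → r.
Extended square (30″×15″, digits 0–9): lon ⌊0.07312/0.00833333⌋ = 8; lat ⌊0.01800/0.00416667⌋ = 4.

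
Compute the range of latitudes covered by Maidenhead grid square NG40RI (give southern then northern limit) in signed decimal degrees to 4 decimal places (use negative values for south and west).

-29.6667, -29.6250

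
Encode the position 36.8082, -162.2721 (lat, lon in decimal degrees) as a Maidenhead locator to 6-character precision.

Add 180° to longitude and 90° to latitude: 17.7279, 126.8082.
Field (20°×10°, letters A–R): lon ⌊17.7279/20⌋ = 0 → A; lat ⌊126.8082/10⌋ = 12 → M.
Square (2°×1°, digits 0–9): lon ⌊17.7279/2⌋ = 8; lat ⌊6.8082/1⌋ = 6.
Subsquare (5′×2.5′, letters a–x): lon ⌊1.7279/0.0833333⌋ = 20 → u; lat ⌊0.8082/0.0416667⌋ = 19 → t.

AM86ut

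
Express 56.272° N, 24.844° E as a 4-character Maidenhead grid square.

KO26

Shift to the Maidenhead origin (180°W, 90°S): lon 204.84, lat 146.27.
Field: lon ⌊204.84/20⌋ = 10 → K; lat ⌊146.27/10⌋ = 14 → O.
Square: lon ⌊4.84/2⌋ = 2; lat ⌊6.27/1⌋ = 6.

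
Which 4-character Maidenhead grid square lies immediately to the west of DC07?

CC97

Longitude square 0; −1 → -1, wraps to 9, carry into field.
Longitude field D = 3; −1 → 2 = C.
The latitude characters are unchanged.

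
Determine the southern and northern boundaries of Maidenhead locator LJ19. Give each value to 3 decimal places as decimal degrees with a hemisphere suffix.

9.000° N, 10.000° N

Field L=11, J=9: +11·20° lon, +9·10° lat → SW at lon 40°, lat 0°.
Square 1, 9: +1·2° lon, +9·1° lat → SW at lon 42°, lat 9°.
Cell spans 2° lon × 1° lat.
south 9.000° N, north 10.000° N.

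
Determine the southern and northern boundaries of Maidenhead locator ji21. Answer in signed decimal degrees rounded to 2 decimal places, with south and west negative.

Field J=9, I=8: +9·20° lon, +8·10° lat → SW at lon 0°, lat -10°.
Square 2, 1: +2·2° lon, +1·1° lat → SW at lon 4°, lat -9°.
Cell spans 2° lon × 1° lat.
south -9.00, north -8.00.

-9.00, -8.00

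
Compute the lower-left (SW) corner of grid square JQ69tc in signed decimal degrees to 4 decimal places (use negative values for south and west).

79.0833, 13.5833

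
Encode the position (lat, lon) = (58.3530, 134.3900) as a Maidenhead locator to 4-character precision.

Shift to the Maidenhead origin (180°W, 90°S): lon 314.39, lat 148.35.
Field (20°×10°, letters A–R): 314.39/20 → 15 → P, 148.35/10 → 14 → O; chars PO.
Square (2°×1°, digits 0–9): 14.39/2 → 7, 8.35/1 → 8; chars 78.

PO78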